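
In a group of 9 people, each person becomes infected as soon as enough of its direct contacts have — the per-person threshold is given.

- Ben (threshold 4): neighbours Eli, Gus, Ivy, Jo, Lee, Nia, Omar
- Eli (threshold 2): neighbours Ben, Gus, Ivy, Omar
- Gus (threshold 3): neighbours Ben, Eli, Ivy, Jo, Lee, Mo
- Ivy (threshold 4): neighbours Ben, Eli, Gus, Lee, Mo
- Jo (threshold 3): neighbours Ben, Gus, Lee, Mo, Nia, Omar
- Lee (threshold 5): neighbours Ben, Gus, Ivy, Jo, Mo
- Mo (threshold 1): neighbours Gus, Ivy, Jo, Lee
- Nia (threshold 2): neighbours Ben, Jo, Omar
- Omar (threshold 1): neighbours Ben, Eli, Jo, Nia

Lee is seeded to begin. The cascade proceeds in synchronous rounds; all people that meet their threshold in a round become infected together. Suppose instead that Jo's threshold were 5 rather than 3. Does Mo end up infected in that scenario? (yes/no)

With Jo's threshold at 5:
Round 1 — Lee becomes infected (initial).
Round 2 — checking thresholds:
  Ben: 1 of 7 neighbours < 4, holds.
  Gus: 1 of 6 neighbours < 3, holds.
  Ivy: 1 of 5 neighbours < 4, holds.
  Jo: 1 of 6 neighbours < 5, holds.
  Mo: 1 of 4 neighbours ≥ 1, becomes infected.
Round 3 — no new infections; cascade stops.

yes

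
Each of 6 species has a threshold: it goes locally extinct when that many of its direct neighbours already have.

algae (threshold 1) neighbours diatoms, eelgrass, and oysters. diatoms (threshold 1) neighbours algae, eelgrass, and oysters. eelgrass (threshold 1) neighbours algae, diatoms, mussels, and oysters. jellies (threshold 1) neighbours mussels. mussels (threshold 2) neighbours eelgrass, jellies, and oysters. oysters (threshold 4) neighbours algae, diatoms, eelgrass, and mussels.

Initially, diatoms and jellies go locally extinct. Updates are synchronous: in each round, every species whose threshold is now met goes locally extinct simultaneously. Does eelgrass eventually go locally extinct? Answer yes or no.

Round 1 — diatoms, jellies go locally extinct (initial).
Round 2 — checking thresholds:
  algae: 1 of 3 neighbours ≥ 1, goes locally extinct.
  eelgrass: 1 of 4 neighbours ≥ 1, goes locally extinct.
  mussels: 1 of 3 neighbours < 2, not yet.
  oysters: 1 of 4 neighbours < 4, not yet.
Round 3 — checking thresholds:
  mussels: 2 of 3 neighbours ≥ 2, goes locally extinct.
  oysters: 3 of 4 neighbours < 4, not yet.
Round 4 — checking thresholds:
  oysters: 4 of 4 neighbours ≥ 4, goes locally extinct.
Round 5 — no new extinctions; cascade stops.

yes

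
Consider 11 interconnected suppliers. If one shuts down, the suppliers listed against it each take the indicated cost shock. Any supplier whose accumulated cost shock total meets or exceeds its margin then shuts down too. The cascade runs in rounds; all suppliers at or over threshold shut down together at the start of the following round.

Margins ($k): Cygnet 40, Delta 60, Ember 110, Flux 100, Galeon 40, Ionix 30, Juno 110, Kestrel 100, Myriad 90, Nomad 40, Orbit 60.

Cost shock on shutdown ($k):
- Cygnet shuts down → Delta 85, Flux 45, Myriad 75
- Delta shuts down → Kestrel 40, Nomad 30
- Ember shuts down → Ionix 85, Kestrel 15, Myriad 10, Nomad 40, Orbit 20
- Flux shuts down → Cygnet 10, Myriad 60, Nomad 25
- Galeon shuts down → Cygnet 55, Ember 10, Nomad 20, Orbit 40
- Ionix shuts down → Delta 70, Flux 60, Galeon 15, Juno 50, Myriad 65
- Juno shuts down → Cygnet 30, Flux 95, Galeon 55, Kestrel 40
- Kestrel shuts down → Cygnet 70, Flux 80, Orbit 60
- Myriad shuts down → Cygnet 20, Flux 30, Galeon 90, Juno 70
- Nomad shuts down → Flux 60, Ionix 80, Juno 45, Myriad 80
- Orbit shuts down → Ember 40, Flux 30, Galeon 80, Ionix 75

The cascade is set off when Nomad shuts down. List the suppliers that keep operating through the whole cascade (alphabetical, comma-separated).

Round 1 — Nomad shuts down (initial).
  Flux: +60 → 60 < 100
  Ionix: +80 → 80 ≥ 30
  Juno: +45 → 45 < 110
  Myriad: +80 → 80 < 90
Round 2 — Ionix shuts down.
  Delta: +70 → 70 ≥ 60
  Flux: +60 → 120 ≥ 100
  Galeon: +15 → 15 < 40
  Juno: +50 → 95 < 110
  Myriad: +65 → 145 ≥ 90
Round 3 — Delta, Flux, Myriad shut down.
  Cygnet: +10+20 → 30 < 40
  Galeon: +90 → 105 ≥ 40
  Juno: +70 → 165 ≥ 110
  Kestrel: +40 → 40 < 100
Round 4 — Galeon, Juno shut down.
  Cygnet: +55+30 → 115 ≥ 40
  Ember: +10 → 10 < 110
  Kestrel: +40 → 80 < 100
  Orbit: +40 → 40 < 60
Round 5 — Cygnet shuts down.
No further shutdowns.

Ember, Kestrel, Orbit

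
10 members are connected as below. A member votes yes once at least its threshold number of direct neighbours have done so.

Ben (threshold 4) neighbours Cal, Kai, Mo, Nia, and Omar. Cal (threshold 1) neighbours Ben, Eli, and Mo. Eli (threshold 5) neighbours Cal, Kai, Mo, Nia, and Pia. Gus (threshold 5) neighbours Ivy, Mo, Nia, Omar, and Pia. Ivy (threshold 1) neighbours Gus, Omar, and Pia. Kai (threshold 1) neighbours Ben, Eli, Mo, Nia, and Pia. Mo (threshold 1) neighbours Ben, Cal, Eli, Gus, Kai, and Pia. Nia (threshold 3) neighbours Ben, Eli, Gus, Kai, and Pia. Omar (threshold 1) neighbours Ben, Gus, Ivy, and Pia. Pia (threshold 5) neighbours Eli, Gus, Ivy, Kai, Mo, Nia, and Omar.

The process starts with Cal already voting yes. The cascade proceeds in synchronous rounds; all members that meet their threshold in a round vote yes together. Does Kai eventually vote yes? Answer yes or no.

yes

Round 1 — Cal votes yes (initial).
Round 2 — checking thresholds:
  Ben: 1 of 5 neighbours < 4, not yet.
  Eli: 1 of 5 neighbours < 5, not yet.
  Mo: 1 of 6 neighbours ≥ 1, votes yes.
Round 3 — checking thresholds:
  Ben: 2 of 5 neighbours < 4, not yet.
  Eli: 2 of 5 neighbours < 5, not yet.
  Gus: 1 of 5 neighbours < 5, not yet.
  Kai: 1 of 5 neighbours ≥ 1, votes yes.
  Pia: 1 of 7 neighbours < 5, not yet.
Round 4 — no new yes votes; cascade stops.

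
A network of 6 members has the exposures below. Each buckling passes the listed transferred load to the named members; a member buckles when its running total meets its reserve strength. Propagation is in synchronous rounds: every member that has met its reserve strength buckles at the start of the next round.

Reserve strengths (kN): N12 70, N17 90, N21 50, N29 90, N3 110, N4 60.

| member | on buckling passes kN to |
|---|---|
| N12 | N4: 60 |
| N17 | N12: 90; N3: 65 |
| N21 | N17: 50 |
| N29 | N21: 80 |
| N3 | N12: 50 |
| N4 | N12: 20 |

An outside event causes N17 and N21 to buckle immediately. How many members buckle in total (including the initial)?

Round 1 — N17, N21 buckle (initial).
  N12: +90 → 90 ≥ 70
  N3: +65 → 65 < 110
Round 2 — N12 buckles.
  N4: +60 → 60 ≥ 60
Round 3 — N4 buckles.
No further bucklings.

4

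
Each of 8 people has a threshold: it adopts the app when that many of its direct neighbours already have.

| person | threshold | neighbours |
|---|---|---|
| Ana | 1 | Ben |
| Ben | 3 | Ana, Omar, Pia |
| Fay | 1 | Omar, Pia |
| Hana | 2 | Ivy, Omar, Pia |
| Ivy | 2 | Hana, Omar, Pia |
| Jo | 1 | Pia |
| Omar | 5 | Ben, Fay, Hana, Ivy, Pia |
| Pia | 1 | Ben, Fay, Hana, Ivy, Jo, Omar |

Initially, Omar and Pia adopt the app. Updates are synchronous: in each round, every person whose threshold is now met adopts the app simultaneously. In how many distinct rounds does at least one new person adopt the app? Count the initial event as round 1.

2

Round 1 — Omar, Pia adopt the app (initial).
Round 2 — checking thresholds:
  Ben: 2 of 3 neighbours < 3, not yet.
  Fay: 2 of 2 neighbours ≥ 1, adopts the app.
  Hana: 2 of 3 neighbours ≥ 2, adopts the app.
  Ivy: 2 of 3 neighbours ≥ 2, adopts the app.
  Jo: 1 of 1 neighbours ≥ 1, adopts the app.
Round 3 — no new adoptions; cascade stops.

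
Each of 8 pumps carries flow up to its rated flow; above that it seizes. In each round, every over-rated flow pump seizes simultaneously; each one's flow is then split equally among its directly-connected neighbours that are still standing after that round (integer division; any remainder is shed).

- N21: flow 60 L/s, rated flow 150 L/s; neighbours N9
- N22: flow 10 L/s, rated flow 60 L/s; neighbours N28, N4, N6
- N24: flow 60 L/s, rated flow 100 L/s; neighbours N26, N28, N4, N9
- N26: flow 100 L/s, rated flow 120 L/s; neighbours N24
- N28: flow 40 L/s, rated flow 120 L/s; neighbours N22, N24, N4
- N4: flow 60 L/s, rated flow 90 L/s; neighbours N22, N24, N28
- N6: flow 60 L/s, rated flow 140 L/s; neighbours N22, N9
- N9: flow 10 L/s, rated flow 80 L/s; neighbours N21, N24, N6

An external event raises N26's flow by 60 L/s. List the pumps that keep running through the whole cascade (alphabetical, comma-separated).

Round 1 — N26 at 160 > 120. N26 seizes.
  N26 sheds 160 L/s to N24: 160 each.
    N24: 60+160 = 220 > 100
Round 2 — N24 seizes.
  N24 sheds 220 L/s to N28, N4, N9: 73 each (1 lost).
    N28: 40+73 = 113 ≤ 120
    N4: 60+73 = 133 > 90
    N9: 10+73 = 83 > 80
Round 3 — N4, N9 seize.
  N4 sheds 133 L/s to N22, N28: 66 each (1 lost).
    N22: 10+66 = 76 > 60
    N28: 113+66 = 179 > 120
  N9 sheds 83 L/s to N21, N6: 41 each (1 lost).
    N21: 60+41 = 101 ≤ 150
    N6: 60+41 = 101 ≤ 140
Round 4 — N22, N28 seize.
  N22 sheds 76 L/s to N6: 76 each.
    N6: 101+76 = 177 > 140
  N28 sheds 179 L/s: no online neighbours, lost.
Round 5 — N6 seizes.
  N6 sheds 177 L/s: no online neighbours, lost.
No further seizures.

N21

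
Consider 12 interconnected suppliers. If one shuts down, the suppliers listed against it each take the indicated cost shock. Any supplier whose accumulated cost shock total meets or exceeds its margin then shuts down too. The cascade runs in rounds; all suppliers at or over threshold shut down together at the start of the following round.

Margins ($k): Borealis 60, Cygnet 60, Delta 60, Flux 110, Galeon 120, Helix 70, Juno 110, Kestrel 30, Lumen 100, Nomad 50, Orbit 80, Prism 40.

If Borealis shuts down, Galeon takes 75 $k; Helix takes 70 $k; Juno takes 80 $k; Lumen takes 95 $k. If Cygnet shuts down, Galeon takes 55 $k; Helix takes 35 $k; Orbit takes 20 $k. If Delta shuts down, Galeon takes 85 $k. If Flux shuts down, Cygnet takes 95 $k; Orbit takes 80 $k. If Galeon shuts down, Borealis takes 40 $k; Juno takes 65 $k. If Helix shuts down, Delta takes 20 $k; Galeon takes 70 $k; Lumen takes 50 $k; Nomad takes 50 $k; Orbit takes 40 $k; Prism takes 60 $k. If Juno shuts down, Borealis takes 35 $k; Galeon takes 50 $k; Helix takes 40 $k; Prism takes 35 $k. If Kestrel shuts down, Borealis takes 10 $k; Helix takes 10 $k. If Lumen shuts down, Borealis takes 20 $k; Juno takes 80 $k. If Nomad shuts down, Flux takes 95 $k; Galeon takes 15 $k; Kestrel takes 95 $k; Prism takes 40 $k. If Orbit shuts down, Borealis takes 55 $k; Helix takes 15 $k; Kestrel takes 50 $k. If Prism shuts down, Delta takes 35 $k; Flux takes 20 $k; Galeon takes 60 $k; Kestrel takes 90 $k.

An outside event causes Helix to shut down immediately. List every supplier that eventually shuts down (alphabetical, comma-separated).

Borealis, Cygnet, Flux, Galeon, Helix, Juno, Kestrel, Lumen, Nomad, Orbit, Prism

Round 1 — Helix shuts down (initial).
  Delta: +20 → 20 < 60
  Galeon: +70 → 70 < 120
  Lumen: +50 → 50 < 100
  Nomad: +50 → 50 ≥ 50
  Orbit: +40 → 40 < 80
  Prism: +60 → 60 ≥ 40
Round 2 — Nomad, Prism shut down.
  Delta: +35 → 55 < 60
  Flux: +95+20 → 115 ≥ 110
  Galeon: +15+60 → 145 ≥ 120
  Kestrel: +95+90 → 185 ≥ 30
Round 3 — Flux, Galeon, Kestrel shut down.
  Borealis: +40+10 → 50 < 60
  Cygnet: +95 → 95 ≥ 60
  Juno: +65 → 65 < 110
  Orbit: +80 → 120 ≥ 80
Round 4 — Cygnet, Orbit shut down.
  Borealis: +55 → 105 ≥ 60
Round 5 — Borealis shuts down.
  Juno: +80 → 145 ≥ 110
  Lumen: +95 → 145 ≥ 100
Round 6 — Juno, Lumen shut down.
No further shutdowns.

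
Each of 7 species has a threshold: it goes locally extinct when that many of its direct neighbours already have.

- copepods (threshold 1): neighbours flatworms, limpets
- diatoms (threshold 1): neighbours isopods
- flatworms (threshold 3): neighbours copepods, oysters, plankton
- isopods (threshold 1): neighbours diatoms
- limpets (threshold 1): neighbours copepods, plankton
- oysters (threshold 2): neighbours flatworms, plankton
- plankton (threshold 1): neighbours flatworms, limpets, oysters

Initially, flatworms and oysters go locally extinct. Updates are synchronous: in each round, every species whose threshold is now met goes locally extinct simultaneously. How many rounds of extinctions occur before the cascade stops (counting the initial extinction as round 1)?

Round 1 — flatworms, oysters go locally extinct (initial).
Round 2 — checking thresholds:
  copepods: 1 of 2 neighbours ≥ 1, goes locally extinct.
  plankton: 2 of 3 neighbours ≥ 1, goes locally extinct.
Round 3 — checking thresholds:
  limpets: 2 of 2 neighbours ≥ 1, goes locally extinct.
Round 4 — no new extinctions; cascade stops.

3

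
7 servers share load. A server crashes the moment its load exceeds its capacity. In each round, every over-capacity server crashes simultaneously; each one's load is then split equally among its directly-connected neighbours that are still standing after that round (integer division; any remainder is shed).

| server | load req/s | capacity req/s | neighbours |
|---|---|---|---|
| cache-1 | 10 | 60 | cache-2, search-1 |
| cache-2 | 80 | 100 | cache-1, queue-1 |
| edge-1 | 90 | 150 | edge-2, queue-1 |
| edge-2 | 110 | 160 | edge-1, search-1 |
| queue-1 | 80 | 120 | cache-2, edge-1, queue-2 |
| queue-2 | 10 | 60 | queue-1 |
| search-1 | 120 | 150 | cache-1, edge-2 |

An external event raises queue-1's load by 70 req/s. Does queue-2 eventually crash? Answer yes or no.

no

Round 1 — queue-1 at 150 > 120. queue-1 crashes.
  queue-1 sheds 150 req/s to cache-2, edge-1, queue-2: 50 each.
    cache-2: 80+50 = 130 > 100
    edge-1: 90+50 = 140 ≤ 150
    queue-2: 10+50 = 60 ≤ 60
Round 2 — cache-2 crashes.
  cache-2 sheds 130 req/s to cache-1: 130 each.
    cache-1: 10+130 = 140 > 60
Round 3 — cache-1 crashes.
  cache-1 sheds 140 req/s to search-1: 140 each.
    search-1: 120+140 = 260 > 150
Round 4 — search-1 crashes.
  search-1 sheds 260 req/s to edge-2: 260 each.
    edge-2: 110+260 = 370 > 160
Round 5 — edge-2 crashes.
  edge-2 sheds 370 req/s to edge-1: 370 each.
    edge-1: 140+370 = 510 > 150
Round 6 — edge-1 crashes.
  edge-1 sheds 510 req/s: no online neighbours, lost.
No further crashes.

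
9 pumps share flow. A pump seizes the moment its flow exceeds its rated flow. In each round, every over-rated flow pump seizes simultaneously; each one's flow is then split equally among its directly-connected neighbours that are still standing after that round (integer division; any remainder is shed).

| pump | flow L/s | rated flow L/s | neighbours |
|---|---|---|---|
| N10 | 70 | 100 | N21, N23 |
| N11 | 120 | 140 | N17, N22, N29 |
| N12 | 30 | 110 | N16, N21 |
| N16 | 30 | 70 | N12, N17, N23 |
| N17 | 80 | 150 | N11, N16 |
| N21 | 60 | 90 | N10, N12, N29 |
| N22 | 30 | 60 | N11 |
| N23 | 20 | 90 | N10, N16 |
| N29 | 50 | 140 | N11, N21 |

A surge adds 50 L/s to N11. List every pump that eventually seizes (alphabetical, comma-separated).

Round 1 — N11 at 170 > 140. N11 seizes.
  N11 sheds 170 L/s to N17, N22, N29: 56 each (2 lost).
    N17: 80+56 = 136 ≤ 150
    N22: 30+56 = 86 > 60
    N29: 50+56 = 106 ≤ 140
Round 2 — N22 seizes.
  N22 sheds 86 L/s: no online neighbours, lost.
No further seizures.

N11, N22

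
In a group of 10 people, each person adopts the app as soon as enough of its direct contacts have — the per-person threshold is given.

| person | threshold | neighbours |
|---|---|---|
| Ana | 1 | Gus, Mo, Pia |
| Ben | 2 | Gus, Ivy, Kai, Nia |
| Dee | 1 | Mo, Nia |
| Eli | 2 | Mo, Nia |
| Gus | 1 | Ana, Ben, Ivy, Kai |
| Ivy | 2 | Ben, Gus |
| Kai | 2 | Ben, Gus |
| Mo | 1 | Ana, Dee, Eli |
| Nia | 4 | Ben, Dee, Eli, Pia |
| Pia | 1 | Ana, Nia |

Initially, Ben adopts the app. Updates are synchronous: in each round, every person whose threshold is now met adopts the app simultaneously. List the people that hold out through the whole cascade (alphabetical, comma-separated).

Eli, Nia

Round 1 — Ben adopts the app (initial).
Round 2 — checking thresholds:
  Gus: 1 of 4 neighbours ≥ 1, adopts the app.
  Ivy: 1 of 2 neighbours < 2, not yet.
  Kai: 1 of 2 neighbours < 2, not yet.
  Nia: 1 of 4 neighbours < 4, not yet.
Round 3 — checking thresholds:
  Ana: 1 of 3 neighbours ≥ 1, adopts the app.
  Ivy: 2 of 2 neighbours ≥ 2, adopts the app.
  Kai: 2 of 2 neighbours ≥ 2, adopts the app.
  Nia: 1 of 4 neighbours < 4, not yet.
Round 4 — checking thresholds:
  Mo: 1 of 3 neighbours ≥ 1, adopts the app.
  Nia: 1 of 4 neighbours < 4, not yet.
  Pia: 1 of 2 neighbours ≥ 1, adopts the app.
Round 5 — checking thresholds:
  Dee: 1 of 2 neighbours ≥ 1, adopts the app.
  Eli: 1 of 2 neighbours < 2, not yet.
  Nia: 2 of 4 neighbours < 4, not yet.
Round 6 — no new adoptions; cascade stops.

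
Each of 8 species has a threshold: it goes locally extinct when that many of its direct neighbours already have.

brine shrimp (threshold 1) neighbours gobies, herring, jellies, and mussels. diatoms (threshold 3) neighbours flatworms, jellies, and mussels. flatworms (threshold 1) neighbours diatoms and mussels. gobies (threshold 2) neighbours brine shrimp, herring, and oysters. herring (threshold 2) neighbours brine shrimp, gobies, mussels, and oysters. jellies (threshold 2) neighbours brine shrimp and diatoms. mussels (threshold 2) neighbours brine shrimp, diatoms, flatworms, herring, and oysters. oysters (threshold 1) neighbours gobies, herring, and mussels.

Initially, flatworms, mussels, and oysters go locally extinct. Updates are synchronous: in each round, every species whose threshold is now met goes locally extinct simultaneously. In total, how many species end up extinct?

6

Round 1 — flatworms, mussels, oysters go locally extinct (initial).
Round 2 — checking thresholds:
  brine shrimp: 1 of 4 neighbours ≥ 1, goes locally extinct.
  diatoms: 2 of 3 neighbours < 3, holds.
  gobies: 1 of 3 neighbours < 2, holds.
  herring: 2 of 4 neighbours ≥ 2, goes locally extinct.
Round 3 — checking thresholds:
  diatoms: 2 of 3 neighbours < 3, holds.
  gobies: 3 of 3 neighbours ≥ 2, goes locally extinct.
  jellies: 1 of 2 neighbours < 2, holds.
Round 4 — no new extinctions; cascade stops.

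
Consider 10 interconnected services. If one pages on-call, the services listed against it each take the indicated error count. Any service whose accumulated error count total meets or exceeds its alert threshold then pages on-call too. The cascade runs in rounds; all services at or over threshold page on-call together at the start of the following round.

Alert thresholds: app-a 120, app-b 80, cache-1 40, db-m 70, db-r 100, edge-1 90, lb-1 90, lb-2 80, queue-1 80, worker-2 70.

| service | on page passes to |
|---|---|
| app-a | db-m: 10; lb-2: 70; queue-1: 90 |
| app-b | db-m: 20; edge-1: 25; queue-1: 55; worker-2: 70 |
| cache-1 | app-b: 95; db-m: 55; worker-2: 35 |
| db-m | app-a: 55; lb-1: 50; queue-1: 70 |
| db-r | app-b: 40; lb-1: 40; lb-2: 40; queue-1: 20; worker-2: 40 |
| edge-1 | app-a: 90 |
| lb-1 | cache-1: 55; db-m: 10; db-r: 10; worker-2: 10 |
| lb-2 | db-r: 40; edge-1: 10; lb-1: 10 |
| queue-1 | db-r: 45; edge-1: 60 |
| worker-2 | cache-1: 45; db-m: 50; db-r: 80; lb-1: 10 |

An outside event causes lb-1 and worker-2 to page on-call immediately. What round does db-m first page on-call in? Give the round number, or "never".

3

Round 1 — lb-1, worker-2 page on-call (initial).
  cache-1: +55+45 → 100 ≥ 40
  db-m: +10+50 → 60 < 70
  db-r: +10+80 → 90 < 100
Round 2 — cache-1 pages on-call.
  app-b: +95 → 95 ≥ 80
  db-m: +55 → 115 ≥ 70
Round 3 — app-b, db-m page on-call.
  app-a: +55 → 55 < 120
  edge-1: +25 → 25 < 90
  queue-1: +55+70 → 125 ≥ 80
Round 4 — queue-1 pages on-call.
  db-r: +45 → 135 ≥ 100
  edge-1: +60 → 85 < 90
Round 5 — db-r pages on-call.
  lb-2: +40 → 40 < 80
No further pages.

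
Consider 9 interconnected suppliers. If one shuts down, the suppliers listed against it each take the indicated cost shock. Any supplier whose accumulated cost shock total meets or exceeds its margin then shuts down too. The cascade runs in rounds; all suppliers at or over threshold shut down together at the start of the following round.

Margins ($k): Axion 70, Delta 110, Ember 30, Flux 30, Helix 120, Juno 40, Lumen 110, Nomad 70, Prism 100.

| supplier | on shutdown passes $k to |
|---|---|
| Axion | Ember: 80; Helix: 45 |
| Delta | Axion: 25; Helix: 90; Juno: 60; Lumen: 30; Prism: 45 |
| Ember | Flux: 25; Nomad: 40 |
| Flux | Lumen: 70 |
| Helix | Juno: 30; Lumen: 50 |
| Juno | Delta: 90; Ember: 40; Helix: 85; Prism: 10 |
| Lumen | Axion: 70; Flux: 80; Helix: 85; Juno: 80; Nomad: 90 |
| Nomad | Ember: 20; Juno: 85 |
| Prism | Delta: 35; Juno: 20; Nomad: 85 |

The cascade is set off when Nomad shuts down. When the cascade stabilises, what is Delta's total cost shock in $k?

Round 1 — Nomad shuts down (initial).
  Ember: +20 → 20 < 30
  Juno: +85 → 85 ≥ 40
Round 2 — Juno shuts down.
  Delta: +90 → 90 < 110
  Ember: +40 → 60 ≥ 30
  Helix: +85 → 85 < 120
  Prism: +10 → 10 < 100
Round 3 — Ember shuts down.
  Flux: +25 → 25 < 30
No further shutdowns.

90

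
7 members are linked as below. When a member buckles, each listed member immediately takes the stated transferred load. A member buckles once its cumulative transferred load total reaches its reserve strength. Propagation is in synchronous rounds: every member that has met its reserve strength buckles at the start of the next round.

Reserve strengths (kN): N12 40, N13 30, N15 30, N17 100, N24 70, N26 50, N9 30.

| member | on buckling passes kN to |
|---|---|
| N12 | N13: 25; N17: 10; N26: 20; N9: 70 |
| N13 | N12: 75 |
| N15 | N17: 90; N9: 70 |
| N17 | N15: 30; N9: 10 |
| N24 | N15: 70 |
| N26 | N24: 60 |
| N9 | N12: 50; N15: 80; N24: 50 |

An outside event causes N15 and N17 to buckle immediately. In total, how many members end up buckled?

Round 1 — N15, N17 buckle (initial).
  N9: +70+10 → 80 ≥ 30
Round 2 — N9 buckles.
  N12: +50 → 50 ≥ 40
  N24: +50 → 50 < 70
Round 3 — N12 buckles.
  N13: +25 → 25 < 30
  N26: +20 → 20 < 50
No further bucklings.

4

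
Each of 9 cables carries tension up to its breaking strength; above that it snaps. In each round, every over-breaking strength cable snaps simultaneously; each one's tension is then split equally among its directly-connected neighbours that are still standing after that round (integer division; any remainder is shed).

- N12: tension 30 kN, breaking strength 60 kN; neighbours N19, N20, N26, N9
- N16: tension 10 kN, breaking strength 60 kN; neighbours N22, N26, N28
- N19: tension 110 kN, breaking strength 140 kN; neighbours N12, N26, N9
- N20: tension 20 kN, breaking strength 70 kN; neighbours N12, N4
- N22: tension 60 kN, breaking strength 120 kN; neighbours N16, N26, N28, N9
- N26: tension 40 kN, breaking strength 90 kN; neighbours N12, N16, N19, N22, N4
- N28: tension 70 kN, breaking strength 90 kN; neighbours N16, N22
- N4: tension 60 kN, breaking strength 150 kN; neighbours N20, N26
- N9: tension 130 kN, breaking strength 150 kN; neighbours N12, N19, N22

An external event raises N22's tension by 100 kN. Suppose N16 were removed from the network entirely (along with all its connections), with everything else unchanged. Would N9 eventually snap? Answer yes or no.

With N16 removed:
Round 1 — N22 at 160 > 120. N22 snaps.
  N22 sheds 160 kN to N26, N28, N9: 53 each (1 lost).
    N26: 40+53 = 93 > 90
    N28: 70+53 = 123 > 90
    N9: 130+53 = 183 > 150
Round 2 — N26, N28, N9 snap.
  N26 sheds 93 kN to N12, N19, N4: 31 each.
    N12: 30+31 = 61 > 60
    N19: 110+31 = 141 > 140
    N4: 60+31 = 91 ≤ 150
  N28 sheds 123 kN: no online neighbours, lost.
  N9 sheds 183 kN to N12, N19: 91 each (1 lost).
    N12: 61+91 = 152 > 60
    N19: 141+91 = 232 > 140
Round 3 — N12, N19 snap.
  N12 sheds 152 kN to N20: 152 each.
    N20: 20+152 = 172 > 70
  N19 sheds 232 kN: no online neighbours, lost.
Round 4 — N20 snaps.
  N20 sheds 172 kN to N4: 172 each.
    N4: 91+172 = 263 > 150
Round 5 — N4 snaps.
  N4 sheds 263 kN: no online neighbours, lost.
No further breaks.

yes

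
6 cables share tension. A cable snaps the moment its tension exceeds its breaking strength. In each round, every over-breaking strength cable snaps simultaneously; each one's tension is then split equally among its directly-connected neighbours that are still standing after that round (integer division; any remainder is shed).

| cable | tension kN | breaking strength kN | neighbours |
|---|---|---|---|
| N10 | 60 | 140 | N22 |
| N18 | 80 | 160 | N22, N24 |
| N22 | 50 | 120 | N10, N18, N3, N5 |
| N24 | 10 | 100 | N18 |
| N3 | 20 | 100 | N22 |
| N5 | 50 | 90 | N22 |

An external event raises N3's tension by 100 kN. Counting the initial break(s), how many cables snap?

3

Round 1 — N3 at 120 > 100. N3 snaps.
  N3 sheds 120 kN to N22: 120 each.
    N22: 50+120 = 170 > 120
Round 2 — N22 snaps.
  N22 sheds 170 kN to N10, N18, N5: 56 each (2 lost).
    N10: 60+56 = 116 ≤ 140
    N18: 80+56 = 136 ≤ 160
    N5: 50+56 = 106 > 90
Round 3 — N5 snaps.
  N5 sheds 106 kN: no online neighbours, lost.
No further breaks.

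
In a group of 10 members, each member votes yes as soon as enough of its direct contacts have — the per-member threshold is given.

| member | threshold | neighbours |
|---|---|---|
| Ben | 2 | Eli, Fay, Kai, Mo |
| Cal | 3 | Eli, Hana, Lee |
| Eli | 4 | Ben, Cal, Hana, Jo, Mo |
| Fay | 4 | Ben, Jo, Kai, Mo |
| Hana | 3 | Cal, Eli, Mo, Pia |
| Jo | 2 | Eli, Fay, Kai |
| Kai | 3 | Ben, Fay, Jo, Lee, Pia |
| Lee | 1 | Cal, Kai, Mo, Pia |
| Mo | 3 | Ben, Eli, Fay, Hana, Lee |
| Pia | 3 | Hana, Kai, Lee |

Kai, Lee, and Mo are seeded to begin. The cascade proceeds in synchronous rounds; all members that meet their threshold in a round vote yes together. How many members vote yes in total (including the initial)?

4

Round 1 — Kai, Lee, Mo vote yes (initial).
Round 2 — checking thresholds:
  Ben: 2 of 4 neighbours ≥ 2, votes yes.
  Cal: 1 of 3 neighbours < 3, not yet.
  Eli: 1 of 5 neighbours < 4, not yet.
  Fay: 2 of 4 neighbours < 4, not yet.
  Hana: 1 of 4 neighbours < 3, not yet.
  Jo: 1 of 3 neighbours < 2, not yet.
  Pia: 2 of 3 neighbours < 3, not yet.
Round 3 — no new yes votes; cascade stops.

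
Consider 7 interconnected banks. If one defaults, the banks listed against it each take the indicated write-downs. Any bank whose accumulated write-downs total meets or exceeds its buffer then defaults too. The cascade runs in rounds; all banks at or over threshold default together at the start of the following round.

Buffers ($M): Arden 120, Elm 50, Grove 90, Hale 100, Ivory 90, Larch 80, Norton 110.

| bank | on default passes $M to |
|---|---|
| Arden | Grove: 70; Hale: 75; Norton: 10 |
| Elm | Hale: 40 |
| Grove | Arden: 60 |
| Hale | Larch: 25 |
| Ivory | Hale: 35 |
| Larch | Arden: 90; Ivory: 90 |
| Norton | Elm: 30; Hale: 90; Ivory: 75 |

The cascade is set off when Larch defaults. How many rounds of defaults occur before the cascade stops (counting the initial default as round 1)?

Round 1 — Larch defaults (initial).
  Arden: +90 → 90 < 120
  Ivory: +90 → 90 ≥ 90
Round 2 — Ivory defaults.
  Hale: +35 → 35 < 100
No further defaults.

2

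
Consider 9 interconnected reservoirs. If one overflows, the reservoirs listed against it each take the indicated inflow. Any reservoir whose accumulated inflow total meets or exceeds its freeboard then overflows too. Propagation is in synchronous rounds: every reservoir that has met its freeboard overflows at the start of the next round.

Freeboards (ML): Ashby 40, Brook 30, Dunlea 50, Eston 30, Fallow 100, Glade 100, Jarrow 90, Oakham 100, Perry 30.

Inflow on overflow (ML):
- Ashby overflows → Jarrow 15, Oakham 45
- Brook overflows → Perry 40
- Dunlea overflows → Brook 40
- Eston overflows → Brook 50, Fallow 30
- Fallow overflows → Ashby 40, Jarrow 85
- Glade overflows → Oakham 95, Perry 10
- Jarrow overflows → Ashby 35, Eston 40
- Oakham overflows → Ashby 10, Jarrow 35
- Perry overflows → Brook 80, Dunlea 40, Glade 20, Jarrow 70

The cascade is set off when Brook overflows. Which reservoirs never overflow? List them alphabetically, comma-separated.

Ashby, Dunlea, Eston, Fallow, Glade, Jarrow, Oakham

Round 1 — Brook overflows (initial).
  Perry: +40 → 40 ≥ 30
Round 2 — Perry overflows.
  Dunlea: +40 → 40 < 50
  Glade: +20 → 20 < 100
  Jarrow: +70 → 70 < 90
No further overflows.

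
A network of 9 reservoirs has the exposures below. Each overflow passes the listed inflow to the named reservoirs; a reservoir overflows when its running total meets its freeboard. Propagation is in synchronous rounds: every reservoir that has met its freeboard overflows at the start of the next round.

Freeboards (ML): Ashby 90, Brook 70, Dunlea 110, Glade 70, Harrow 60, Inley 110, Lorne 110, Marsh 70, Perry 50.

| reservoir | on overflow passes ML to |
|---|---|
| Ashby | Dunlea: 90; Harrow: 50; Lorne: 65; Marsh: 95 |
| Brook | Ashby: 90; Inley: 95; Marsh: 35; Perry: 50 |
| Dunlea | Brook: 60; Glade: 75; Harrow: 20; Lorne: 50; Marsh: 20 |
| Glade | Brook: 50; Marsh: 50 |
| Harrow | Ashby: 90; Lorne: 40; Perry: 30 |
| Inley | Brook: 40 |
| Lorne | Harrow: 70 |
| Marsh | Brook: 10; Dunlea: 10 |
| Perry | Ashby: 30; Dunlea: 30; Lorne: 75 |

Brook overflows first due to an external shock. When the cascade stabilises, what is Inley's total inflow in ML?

Round 1 — Brook overflows (initial).
  Ashby: +90 → 90 ≥ 90
  Inley: +95 → 95 < 110
  Marsh: +35 → 35 < 70
  Perry: +50 → 50 ≥ 50
Round 2 — Ashby, Perry overflow.
  Dunlea: +90+30 → 120 ≥ 110
  Harrow: +50 → 50 < 60
  Lorne: +65+75 → 140 ≥ 110
  Marsh: +95 → 130 ≥ 70
Round 3 — Dunlea, Lorne, Marsh overflow.
  Glade: +75 → 75 ≥ 70
  Harrow: +20+70 → 140 ≥ 60
Round 4 — Glade, Harrow overflow.
No further overflows.

95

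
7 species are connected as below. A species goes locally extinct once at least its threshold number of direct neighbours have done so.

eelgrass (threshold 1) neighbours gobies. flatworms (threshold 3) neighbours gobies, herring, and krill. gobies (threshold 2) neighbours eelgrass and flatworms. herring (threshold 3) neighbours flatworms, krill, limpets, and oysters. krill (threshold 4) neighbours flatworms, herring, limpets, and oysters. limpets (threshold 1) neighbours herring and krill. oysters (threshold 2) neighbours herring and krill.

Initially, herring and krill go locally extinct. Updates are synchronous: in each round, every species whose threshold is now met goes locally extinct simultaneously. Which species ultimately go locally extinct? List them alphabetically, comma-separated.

herring, krill, limpets, oysters

Round 1 — herring, krill go locally extinct (initial).
Round 2 — checking thresholds:
  flatworms: 2 of 3 neighbours < 3, not yet.
  limpets: 2 of 2 neighbours ≥ 1, goes locally extinct.
  oysters: 2 of 2 neighbours ≥ 2, goes locally extinct.
Round 3 — no new extinctions; cascade stops.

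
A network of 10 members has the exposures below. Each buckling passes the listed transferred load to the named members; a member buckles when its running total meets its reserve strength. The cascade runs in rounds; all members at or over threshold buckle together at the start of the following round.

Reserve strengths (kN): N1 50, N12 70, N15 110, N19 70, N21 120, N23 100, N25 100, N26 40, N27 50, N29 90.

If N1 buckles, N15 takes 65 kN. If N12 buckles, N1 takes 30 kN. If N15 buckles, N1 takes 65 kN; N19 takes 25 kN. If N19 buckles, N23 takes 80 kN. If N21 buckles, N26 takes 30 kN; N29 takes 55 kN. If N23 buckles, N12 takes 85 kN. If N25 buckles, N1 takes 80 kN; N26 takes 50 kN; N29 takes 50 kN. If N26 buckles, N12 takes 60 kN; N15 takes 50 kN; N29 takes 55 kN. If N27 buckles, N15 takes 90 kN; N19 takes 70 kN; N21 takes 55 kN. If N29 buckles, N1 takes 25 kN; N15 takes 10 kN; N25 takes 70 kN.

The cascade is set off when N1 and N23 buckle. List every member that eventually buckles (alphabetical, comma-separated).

N1, N12, N23

Round 1 — N1, N23 buckle (initial).
  N12: +85 → 85 ≥ 70
  N15: +65 → 65 < 110
Round 2 — N12 buckles.
No further bucklings.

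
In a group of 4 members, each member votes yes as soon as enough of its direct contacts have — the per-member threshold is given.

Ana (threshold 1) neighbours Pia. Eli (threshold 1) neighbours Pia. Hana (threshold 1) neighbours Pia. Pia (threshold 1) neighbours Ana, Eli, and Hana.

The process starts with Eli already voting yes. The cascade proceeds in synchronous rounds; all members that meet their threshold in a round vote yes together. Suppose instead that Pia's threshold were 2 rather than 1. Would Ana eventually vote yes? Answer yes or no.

With Pia's threshold at 2:
Round 1 — Eli votes yes (initial).
Round 2 — no new yes votes; cascade stops.

no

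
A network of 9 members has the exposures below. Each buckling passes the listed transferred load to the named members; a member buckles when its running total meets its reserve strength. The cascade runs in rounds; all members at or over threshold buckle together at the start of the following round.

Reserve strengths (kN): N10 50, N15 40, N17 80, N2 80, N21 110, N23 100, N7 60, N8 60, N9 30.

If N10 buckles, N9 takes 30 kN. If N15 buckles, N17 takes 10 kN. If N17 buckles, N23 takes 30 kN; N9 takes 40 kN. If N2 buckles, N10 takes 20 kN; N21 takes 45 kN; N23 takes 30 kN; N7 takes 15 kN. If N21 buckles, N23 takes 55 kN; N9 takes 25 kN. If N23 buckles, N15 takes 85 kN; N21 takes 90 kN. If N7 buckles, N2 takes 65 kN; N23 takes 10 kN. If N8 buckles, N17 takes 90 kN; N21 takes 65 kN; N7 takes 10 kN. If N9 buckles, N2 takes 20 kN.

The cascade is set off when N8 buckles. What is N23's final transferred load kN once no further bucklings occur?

Round 1 — N8 buckles (initial).
  N17: +90 → 90 ≥ 80
  N21: +65 → 65 < 110
  N7: +10 → 10 < 60
Round 2 — N17 buckles.
  N23: +30 → 30 < 100
  N9: +40 → 40 ≥ 30
Round 3 — N9 buckles.
  N2: +20 → 20 < 80
No further bucklings.

30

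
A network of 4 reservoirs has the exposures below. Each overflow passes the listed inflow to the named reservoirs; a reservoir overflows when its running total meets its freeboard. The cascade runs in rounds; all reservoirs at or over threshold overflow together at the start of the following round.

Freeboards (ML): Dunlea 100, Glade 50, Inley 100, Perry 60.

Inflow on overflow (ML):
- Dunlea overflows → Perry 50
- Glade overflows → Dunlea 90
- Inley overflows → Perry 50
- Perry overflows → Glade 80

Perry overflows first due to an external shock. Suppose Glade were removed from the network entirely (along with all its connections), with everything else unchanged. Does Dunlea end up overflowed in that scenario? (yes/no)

With Glade removed:
Round 1 — Perry overflows (initial).
No further overflows.

no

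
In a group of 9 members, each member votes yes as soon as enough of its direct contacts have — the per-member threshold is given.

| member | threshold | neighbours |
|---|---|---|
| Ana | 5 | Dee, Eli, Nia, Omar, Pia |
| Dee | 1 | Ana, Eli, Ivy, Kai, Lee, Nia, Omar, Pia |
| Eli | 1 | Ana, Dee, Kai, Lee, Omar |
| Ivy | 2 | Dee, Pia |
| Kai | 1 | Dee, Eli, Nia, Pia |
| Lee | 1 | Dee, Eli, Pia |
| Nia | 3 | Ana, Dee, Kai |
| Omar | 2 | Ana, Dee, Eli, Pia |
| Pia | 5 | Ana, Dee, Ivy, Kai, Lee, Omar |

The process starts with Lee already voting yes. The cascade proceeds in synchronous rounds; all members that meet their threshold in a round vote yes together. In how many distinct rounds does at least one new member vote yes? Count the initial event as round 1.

3

Round 1 — Lee votes yes (initial).
Round 2 — checking thresholds:
  Dee: 1 of 8 neighbours ≥ 1, votes yes.
  Eli: 1 of 5 neighbours ≥ 1, votes yes.
  Pia: 1 of 6 neighbours < 5, holds.
Round 3 — checking thresholds:
  Ana: 2 of 5 neighbours < 5, holds.
  Ivy: 1 of 2 neighbours < 2, holds.
  Kai: 2 of 4 neighbours ≥ 1, votes yes.
  Nia: 1 of 3 neighbours < 3, holds.
  Omar: 2 of 4 neighbours ≥ 2, votes yes.
  Pia: 2 of 6 neighbours < 5, holds.
Round 4 — no new yes votes; cascade stops.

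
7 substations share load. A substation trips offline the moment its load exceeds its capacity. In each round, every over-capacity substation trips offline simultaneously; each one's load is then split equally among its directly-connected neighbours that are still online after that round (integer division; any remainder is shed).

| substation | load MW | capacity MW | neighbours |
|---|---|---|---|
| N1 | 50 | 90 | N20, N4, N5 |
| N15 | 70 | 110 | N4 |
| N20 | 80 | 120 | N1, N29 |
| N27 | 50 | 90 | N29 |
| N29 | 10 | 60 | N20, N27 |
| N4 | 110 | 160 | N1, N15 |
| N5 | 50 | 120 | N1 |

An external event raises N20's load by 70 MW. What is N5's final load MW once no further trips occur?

112

Round 1 — N20 at 150 > 120. N20 trips offline.
  N20 sheds 150 MW to N1, N29: 75 each.
    N1: 50+75 = 125 > 90
    N29: 10+75 = 85 > 60
Round 2 — N1, N29 trip offline.
  N1 sheds 125 MW to N4, N5: 62 each (1 lost).
    N4: 110+62 = 172 > 160
    N5: 50+62 = 112 ≤ 120
  N29 sheds 85 MW to N27: 85 each.
    N27: 50+85 = 135 > 90
Round 3 — N27, N4 trip offline.
  N27 sheds 135 MW: no online neighbours, lost.
  N4 sheds 172 MW to N15: 172 each.
    N15: 70+172 = 242 > 110
Round 4 — N15 trips offline.
  N15 sheds 242 MW: no online neighbours, lost.
No further trips.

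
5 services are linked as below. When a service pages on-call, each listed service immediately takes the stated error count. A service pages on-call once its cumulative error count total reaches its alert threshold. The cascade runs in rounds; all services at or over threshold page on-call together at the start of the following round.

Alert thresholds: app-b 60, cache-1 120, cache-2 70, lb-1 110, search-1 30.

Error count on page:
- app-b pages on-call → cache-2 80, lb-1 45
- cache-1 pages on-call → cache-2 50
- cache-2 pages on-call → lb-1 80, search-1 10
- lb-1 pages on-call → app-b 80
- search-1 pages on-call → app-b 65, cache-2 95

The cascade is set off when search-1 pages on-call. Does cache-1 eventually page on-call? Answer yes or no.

Round 1 — search-1 pages on-call (initial).
  app-b: +65 → 65 ≥ 60
  cache-2: +95 → 95 ≥ 70
Round 2 — app-b, cache-2 page on-call.
  lb-1: +45+80 → 125 ≥ 110
Round 3 — lb-1 pages on-call.
No further pages.

no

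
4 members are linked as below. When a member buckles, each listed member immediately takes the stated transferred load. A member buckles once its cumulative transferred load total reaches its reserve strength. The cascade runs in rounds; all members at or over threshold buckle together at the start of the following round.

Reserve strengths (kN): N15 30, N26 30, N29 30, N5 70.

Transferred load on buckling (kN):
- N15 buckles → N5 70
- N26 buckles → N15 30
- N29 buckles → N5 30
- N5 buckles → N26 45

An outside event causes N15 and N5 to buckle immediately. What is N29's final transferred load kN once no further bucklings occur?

0

Round 1 — N15, N5 buckle (initial).
  N26: +45 → 45 ≥ 30
Round 2 — N26 buckles.
No further bucklings.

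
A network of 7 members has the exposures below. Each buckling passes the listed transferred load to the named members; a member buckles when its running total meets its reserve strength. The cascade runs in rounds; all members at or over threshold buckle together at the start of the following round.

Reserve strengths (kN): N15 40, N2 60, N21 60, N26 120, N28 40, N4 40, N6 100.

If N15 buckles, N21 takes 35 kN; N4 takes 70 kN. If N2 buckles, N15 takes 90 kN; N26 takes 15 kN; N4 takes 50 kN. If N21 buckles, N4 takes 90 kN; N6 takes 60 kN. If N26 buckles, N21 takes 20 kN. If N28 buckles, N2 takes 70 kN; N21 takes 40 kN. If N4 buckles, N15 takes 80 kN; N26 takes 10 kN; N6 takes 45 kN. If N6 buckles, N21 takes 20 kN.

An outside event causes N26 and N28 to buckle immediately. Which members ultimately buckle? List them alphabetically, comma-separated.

Round 1 — N26, N28 buckle (initial).
  N2: +70 → 70 ≥ 60
  N21: +20+40 → 60 ≥ 60
Round 2 — N2, N21 buckle.
  N15: +90 → 90 ≥ 40
  N4: +50+90 → 140 ≥ 40
  N6: +60 → 60 < 100
Round 3 — N15, N4 buckle.
  N6: +45 → 105 ≥ 100
Round 4 — N6 buckles.
No further bucklings.

N15, N2, N21, N26, N28, N4, N6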